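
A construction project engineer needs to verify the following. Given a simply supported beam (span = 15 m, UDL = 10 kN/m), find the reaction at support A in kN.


Total load = w * L = 10 * 15 = 150 kN
By symmetry, each reaction R = total / 2 = 150 / 2 = 75.0 kN

75.0 kN


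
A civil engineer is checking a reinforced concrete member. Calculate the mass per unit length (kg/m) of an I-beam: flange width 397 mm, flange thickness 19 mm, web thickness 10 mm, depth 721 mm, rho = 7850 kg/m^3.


A_flanges = 2 * 397 * 19 = 15086 mm^2
A_web = (721 - 2 * 19) * 10 = 6830 mm^2
A_total = 15086 + 6830 = 21916 mm^2 = 0.021916 m^2
Weight = rho * A = 7850 * 0.021916 = 172.0406 kg/m

172.0406 kg/m


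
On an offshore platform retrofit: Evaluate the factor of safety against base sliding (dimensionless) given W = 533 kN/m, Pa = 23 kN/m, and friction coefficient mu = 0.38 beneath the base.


Resisting force = mu * W = 0.38 * 533 = 202.54 kN/m
FOS = Resisting / Driving = 202.54 / 23
= 8.8061 (dimensionless)

8.8061 (dimensionless)


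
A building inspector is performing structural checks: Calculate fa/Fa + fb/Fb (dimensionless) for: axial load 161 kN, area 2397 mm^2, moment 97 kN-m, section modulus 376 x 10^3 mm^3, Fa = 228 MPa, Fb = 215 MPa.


f_a = P / A = 161000.0 / 2397 = 67.1673 MPa
f_b = M / S = 97000000.0 / 376000.0 = 257.9787 MPa
Ratio = f_a / Fa + f_b / Fb
= 67.1673 / 228 + 257.9787 / 215
= 1.4945 (dimensionless)

1.4945 (dimensionless)


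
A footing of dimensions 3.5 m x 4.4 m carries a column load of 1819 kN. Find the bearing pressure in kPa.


A = 3.5 * 4.4 = 15.4 m^2
q = P / A = 1819 / 15.4
= 118.1169 kPa

118.1169 kPa


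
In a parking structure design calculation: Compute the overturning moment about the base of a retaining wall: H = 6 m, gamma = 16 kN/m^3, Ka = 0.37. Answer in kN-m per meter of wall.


Pa = 0.5 * Ka * gamma * H^2
= 0.5 * 0.37 * 16 * 6^2
= 106.56 kN/m
Arm = H / 3 = 6 / 3 = 2.0 m
Mo = Pa * arm = Pa * H / 3 = 106.56 * 6 / 3 = 213.12 kN-m/m

213.12 kN-m/m


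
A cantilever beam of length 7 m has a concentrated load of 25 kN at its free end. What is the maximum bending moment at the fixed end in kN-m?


For a cantilever with a point load at the free end:
M_max = P * L = 25 * 7 = 175 kN-m

175 kN-m


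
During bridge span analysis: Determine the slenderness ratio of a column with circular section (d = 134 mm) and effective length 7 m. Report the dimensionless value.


Radius of gyration r = d / 4 = 134 / 4 = 33.5 mm
L_eff = 7000.0 mm
Slenderness ratio = L / r = 7000.0 / 33.5 = 208.96 (dimensionless)

208.96 (dimensionless)


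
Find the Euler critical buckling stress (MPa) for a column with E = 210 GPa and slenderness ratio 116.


sigma_cr = pi^2 * E / lambda^2
= 9.8696 * 210000.0 / 116^2
= 9.8696 * 210000.0 / 13456
= 154.0292 MPa

154.0292 MPa


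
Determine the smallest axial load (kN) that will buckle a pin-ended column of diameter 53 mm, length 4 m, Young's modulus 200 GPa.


I = pi * d^4 / 64 = 387323.08 mm^4
L = 4000.0 mm
P_cr = pi^2 * E * I / L^2
= 9.8696 * 200000.0 * 387323.08 / 4000.0^2
= 47784.07 N = 47.7841 kN

47.7841 kN


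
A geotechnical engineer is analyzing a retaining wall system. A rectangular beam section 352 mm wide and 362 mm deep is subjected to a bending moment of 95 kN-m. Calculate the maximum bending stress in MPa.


I = b * h^3 / 12 = 352 * 362^3 / 12 = 1391512554.67 mm^4
y = h / 2 = 362 / 2 = 181.0 mm
M = 95 kN-m = 95000000.0 N-mm
sigma = M * y / I = 95000000.0 * 181.0 / 1391512554.67
= 12.36 MPa

12.36 MPa


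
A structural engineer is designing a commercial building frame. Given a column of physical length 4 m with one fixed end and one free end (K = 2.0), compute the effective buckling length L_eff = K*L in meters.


L_eff = K * L
= 2.0 * 4
= 8.0 m

8.0 m


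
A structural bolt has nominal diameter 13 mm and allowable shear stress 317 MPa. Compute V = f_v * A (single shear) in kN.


A = pi * d^2 / 4 = pi * 13^2 / 4 = 132.7323 mm^2
V = f_v * A / 1000 = 317 * 132.7323 / 1000
= 42.0761 kN

42.0761 kN


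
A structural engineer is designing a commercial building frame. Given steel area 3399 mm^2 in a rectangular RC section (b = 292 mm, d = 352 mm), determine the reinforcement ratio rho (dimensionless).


rho = As / (b * d)
= 3399 / (292 * 352)
= 3399 / 102784
= 0.033069 (dimensionless)

0.033069 (dimensionless)


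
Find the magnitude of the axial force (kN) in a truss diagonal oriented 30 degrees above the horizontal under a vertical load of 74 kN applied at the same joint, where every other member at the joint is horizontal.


At the joint, only the diagonal has a vertical component, so vertical equilibrium gives:
F * sin(30) = 74
F = 74 / sin(30)
= 74 / 0.5
= 148.0 kN

148.0 kN


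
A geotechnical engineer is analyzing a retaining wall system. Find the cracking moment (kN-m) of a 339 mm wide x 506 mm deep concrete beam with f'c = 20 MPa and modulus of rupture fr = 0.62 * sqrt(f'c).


fr = 0.62 * sqrt(20) = 0.62 * 4.4721 = 2.7727 MPa
I = 339 * 506^3 / 12 = 3659906602.0 mm^4
y_t = 253.0 mm
M_cr = fr * I / y_t = 2.7727 * 3659906602.0 / 253.0 N-mm
= 40.1103 kN-m

40.1103 kN-m


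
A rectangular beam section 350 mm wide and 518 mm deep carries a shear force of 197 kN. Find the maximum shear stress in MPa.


A = b * h = 350 * 518 = 181300 mm^2
V = 197 kN = 197000.0 N
tau_max = 1.5 * V / A = 1.5 * 197000.0 / 181300
= 1.6299 MPa

1.6299 MPa


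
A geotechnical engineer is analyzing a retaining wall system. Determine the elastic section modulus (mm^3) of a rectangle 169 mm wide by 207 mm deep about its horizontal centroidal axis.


S = b * h^2 / 6
= 169 * 207^2 / 6
= 169 * 42849 / 6
= 1206913.5 mm^3

1206913.5 mm^3


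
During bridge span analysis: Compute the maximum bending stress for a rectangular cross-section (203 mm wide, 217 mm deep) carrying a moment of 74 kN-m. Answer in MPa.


I = b * h^3 / 12 = 203 * 217^3 / 12 = 172859794.92 mm^4
y = h / 2 = 217 / 2 = 108.5 mm
M = 74 kN-m = 74000000.0 N-mm
sigma = M * y / I = 74000000.0 * 108.5 / 172859794.92
= 46.45 MPa

46.45 MPa


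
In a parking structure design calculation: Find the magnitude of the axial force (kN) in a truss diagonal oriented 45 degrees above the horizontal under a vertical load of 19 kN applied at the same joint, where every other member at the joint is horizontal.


At the joint, only the diagonal has a vertical component, so vertical equilibrium gives:
F * sin(45) = 19
F = 19 / sin(45)
= 19 / 0.707107
= 26.87 kN

26.87 kN


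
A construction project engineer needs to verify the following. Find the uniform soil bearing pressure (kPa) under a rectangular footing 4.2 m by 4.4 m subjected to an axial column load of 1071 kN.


A = 4.2 * 4.4 = 18.48 m^2
q = P / A = 1071 / 18.48
= 57.9545 kPa

57.9545 kPa


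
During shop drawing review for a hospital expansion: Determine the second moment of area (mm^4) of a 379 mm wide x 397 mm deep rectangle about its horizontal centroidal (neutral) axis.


I = b * h^3 / 12
= 379 * 397^3 / 12
= 379 * 62570773 / 12
= 1976193580.58 mm^4

1976193580.58 mm^4


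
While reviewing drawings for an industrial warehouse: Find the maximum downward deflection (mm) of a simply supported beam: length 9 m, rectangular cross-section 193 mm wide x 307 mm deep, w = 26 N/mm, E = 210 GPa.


I = 193 * 307^3 / 12 = 465362291.58 mm^4
L = 9000.0 mm, w = 26 N/mm, E = 210000.0 MPa
delta = 5 * w * L^4 / (384 * E * I)
= 5 * 26 * 9000.0^4 / (384 * 210000.0 * 465362291.58)
= 22.7285 mm

22.7285 mm


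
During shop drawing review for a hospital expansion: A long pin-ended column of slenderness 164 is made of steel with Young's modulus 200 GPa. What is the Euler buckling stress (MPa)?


sigma_cr = pi^2 * E / lambda^2
= 9.8696 * 200000.0 / 164^2
= 9.8696 * 200000.0 / 26896
= 73.3909 MPa

73.3909 MPa


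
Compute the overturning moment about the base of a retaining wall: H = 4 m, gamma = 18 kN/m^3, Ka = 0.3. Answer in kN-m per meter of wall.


Pa = 0.5 * Ka * gamma * H^2
= 0.5 * 0.3 * 18 * 4^2
= 43.2 kN/m
Arm = H / 3 = 4 / 3 = 1.3333 m
Mo = Pa * arm = Pa * H / 3 = 43.2 * 4 / 3 = 57.6 kN-m/m

57.6 kN-m/m


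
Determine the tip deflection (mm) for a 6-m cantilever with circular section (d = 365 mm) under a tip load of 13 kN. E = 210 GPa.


I = pi * d^4 / 64 = pi * 365^4 / 64 = 871247122.07 mm^4
L = 6000.0 mm, P = 13000.0 N, E = 210000.0 MPa
delta = P * L^3 / (3 * E * I)
= 13000.0 * 6000.0^3 / (3 * 210000.0 * 871247122.07)
= 5.1158 mm

5.1158 mm


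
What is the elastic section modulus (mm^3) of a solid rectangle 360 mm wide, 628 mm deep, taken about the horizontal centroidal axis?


S = b * h^2 / 6
= 360 * 628^2 / 6
= 360 * 394384 / 6
= 23663040.0 mm^3

23663040.0 mm^3


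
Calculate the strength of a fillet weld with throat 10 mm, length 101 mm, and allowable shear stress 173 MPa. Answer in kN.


Strength = throat * length * allowable stress
= 10 * 101 * 173 N
= 174730 N
= 174.73 kN

174.73 kN


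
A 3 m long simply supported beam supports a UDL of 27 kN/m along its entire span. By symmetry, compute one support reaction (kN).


Total load = w * L = 27 * 3 = 81 kN
By symmetry, each reaction R = total / 2 = 81 / 2 = 40.5 kN

40.5 kN


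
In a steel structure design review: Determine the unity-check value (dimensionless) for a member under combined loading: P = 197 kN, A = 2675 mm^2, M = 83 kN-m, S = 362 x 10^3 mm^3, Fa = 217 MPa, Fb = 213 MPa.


f_a = P / A = 197000.0 / 2675 = 73.6449 MPa
f_b = M / S = 83000000.0 / 362000.0 = 229.2818 MPa
Ratio = f_a / Fa + f_b / Fb
= 73.6449 / 217 + 229.2818 / 213
= 1.4158 (dimensionless)

1.4158 (dimensionless)


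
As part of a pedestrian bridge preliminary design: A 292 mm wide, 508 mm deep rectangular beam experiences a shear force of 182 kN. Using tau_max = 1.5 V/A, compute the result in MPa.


A = b * h = 292 * 508 = 148336 mm^2
V = 182 kN = 182000.0 N
tau_max = 1.5 * V / A = 1.5 * 182000.0 / 148336
= 1.8404 MPa

1.8404 MPa


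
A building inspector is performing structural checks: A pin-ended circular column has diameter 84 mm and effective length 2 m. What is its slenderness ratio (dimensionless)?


Radius of gyration r = d / 4 = 84 / 4 = 21.0 mm
L_eff = 2000.0 mm
Slenderness ratio = L / r = 2000.0 / 21.0 = 95.24 (dimensionless)

95.24 (dimensionless)


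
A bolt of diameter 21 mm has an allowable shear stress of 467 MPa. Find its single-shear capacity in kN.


A = pi * d^2 / 4 = pi * 21^2 / 4 = 346.3606 mm^2
V = f_v * A / 1000 = 467 * 346.3606 / 1000
= 161.7504 kN

161.7504 kN


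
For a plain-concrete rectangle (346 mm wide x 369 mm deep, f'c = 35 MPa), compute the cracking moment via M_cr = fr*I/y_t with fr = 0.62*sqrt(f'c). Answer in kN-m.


fr = 0.62 * sqrt(35) = 0.62 * 5.9161 = 3.668 MPa
I = 346 * 369^3 / 12 = 1448684959.5 mm^4
y_t = 184.5 mm
M_cr = fr * I / y_t = 3.668 * 1448684959.5 / 184.5 N-mm
= 28.8007 kN-m

28.8007 kN-m


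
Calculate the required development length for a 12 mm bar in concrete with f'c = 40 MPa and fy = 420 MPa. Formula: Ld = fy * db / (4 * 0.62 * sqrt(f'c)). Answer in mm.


Ld = (fy * db) / (4 * 0.62 * sqrt(f'c))
= (420 * 12) / (4 * 0.62 * sqrt(40))
= 5040 / 15.6849
= 321.33 mm

321.33 mm


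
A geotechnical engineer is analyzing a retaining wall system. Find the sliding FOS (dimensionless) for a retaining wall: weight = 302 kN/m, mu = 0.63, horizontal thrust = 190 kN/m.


Resisting force = mu * W = 0.63 * 302 = 190.26 kN/m
FOS = Resisting / Driving = 190.26 / 190
= 1.0014 (dimensionless)

1.0014 (dimensionless)


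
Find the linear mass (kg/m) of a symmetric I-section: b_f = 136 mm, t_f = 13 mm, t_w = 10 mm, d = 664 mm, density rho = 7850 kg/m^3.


A_flanges = 2 * 136 * 13 = 3536 mm^2
A_web = (664 - 2 * 13) * 10 = 6380 mm^2
A_total = 3536 + 6380 = 9916 mm^2 = 0.009916 m^2
Weight = rho * A = 7850 * 0.009916 = 77.8406 kg/m

77.8406 kg/m


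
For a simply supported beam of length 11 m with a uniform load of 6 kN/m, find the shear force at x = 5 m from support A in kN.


R_A = w * L / 2 = 6 * 11 / 2 = 33.0 kN
V(x) = R_A - w * x = 33.0 - 6 * 5
= 3.0 kN

3.0 kN


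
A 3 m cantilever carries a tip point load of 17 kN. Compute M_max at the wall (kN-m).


For a cantilever with a point load at the free end:
M_max = P * L = 17 * 3 = 51 kN-m

51 kN-m


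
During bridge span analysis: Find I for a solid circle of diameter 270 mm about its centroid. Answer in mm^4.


r = d / 2 = 270 / 2 = 135.0 mm
I = pi * r^4 / 4 = pi * 135.0^4 / 4
= 260870490.85 mm^4

260870490.85 mm^4


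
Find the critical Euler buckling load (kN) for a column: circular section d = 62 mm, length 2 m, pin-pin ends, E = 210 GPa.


I = pi * d^4 / 64 = 725331.7 mm^4
L = 2000.0 mm
P_cr = pi^2 * E * I / L^2
= 9.8696 * 210000.0 * 725331.7 / 2000.0^2
= 375833.69 N = 375.8337 kN

375.8337 kN


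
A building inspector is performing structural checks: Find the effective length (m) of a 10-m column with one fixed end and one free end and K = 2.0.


L_eff = K * L
= 2.0 * 10
= 20.0 m

20.0 m


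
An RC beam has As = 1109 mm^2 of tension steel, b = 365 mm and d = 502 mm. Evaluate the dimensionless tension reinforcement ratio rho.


rho = As / (b * d)
= 1109 / (365 * 502)
= 1109 / 183230
= 0.006053 (dimensionless)

0.006053 (dimensionless)


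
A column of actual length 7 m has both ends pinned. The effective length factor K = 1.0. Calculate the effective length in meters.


L_eff = K * L
= 1.0 * 7
= 7.0 m

7.0 m


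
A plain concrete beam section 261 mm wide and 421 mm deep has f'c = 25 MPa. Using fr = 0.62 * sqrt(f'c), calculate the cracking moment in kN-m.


fr = 0.62 * sqrt(25) = 0.62 * 5.0 = 3.1 MPa
I = 261 * 421^3 / 12 = 1622951526.75 mm^4
y_t = 210.5 mm
M_cr = fr * I / y_t = 3.1 * 1622951526.75 / 210.5 N-mm
= 23.9009 kN-m

23.9009 kN-m


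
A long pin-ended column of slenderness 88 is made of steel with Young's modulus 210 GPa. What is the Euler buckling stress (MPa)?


sigma_cr = pi^2 * E / lambda^2
= 9.8696 * 210000.0 / 88^2
= 9.8696 * 210000.0 / 7744
= 267.6416 MPa

267.6416 MPa


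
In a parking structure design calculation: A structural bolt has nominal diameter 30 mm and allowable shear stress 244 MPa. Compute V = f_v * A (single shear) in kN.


A = pi * d^2 / 4 = pi * 30^2 / 4 = 706.8583 mm^2
V = f_v * A / 1000 = 244 * 706.8583 / 1000
= 172.4734 kN

172.4734 kN


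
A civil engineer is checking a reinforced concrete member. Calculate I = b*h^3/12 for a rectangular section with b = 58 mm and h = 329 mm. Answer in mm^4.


I = b * h^3 / 12
= 58 * 329^3 / 12
= 58 * 35611289 / 12
= 172121230.17 mm^4

172121230.17 mm^4


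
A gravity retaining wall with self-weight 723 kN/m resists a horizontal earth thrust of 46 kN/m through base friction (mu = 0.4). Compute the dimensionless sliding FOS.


Resisting force = mu * W = 0.4 * 723 = 289.2 kN/m
FOS = Resisting / Driving = 289.2 / 46
= 6.287 (dimensionless)

6.287 (dimensionless)


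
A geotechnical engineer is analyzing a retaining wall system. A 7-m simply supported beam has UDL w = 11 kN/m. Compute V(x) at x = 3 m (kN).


R_A = w * L / 2 = 11 * 7 / 2 = 38.5 kN
V(x) = R_A - w * x = 38.5 - 11 * 3
= 5.5 kN

5.5 kN


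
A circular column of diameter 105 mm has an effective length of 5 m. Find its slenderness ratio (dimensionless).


Radius of gyration r = d / 4 = 105 / 4 = 26.25 mm
L_eff = 5000.0 mm
Slenderness ratio = L / r = 5000.0 / 26.25 = 190.48 (dimensionless)

190.48 (dimensionless)


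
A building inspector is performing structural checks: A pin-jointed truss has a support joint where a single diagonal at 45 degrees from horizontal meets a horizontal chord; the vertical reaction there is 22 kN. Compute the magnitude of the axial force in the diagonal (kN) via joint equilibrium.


At the joint, only the diagonal has a vertical component, so vertical equilibrium gives:
F * sin(45) = 22
F = 22 / sin(45)
= 22 / 0.707107
= 31.11 kN

31.11 kN


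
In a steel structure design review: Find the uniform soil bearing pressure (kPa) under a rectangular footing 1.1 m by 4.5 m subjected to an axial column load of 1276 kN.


A = 1.1 * 4.5 = 4.95 m^2
q = P / A = 1276 / 4.95
= 257.7778 kPa

257.7778 kPa


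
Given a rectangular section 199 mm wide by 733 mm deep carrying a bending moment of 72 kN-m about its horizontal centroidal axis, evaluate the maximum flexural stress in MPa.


I = b * h^3 / 12 = 199 * 733^3 / 12 = 6531061213.58 mm^4
y = h / 2 = 733 / 2 = 366.5 mm
M = 72 kN-m = 72000000.0 N-mm
sigma = M * y / I = 72000000.0 * 366.5 / 6531061213.58
= 4.04 MPa

4.04 MPa


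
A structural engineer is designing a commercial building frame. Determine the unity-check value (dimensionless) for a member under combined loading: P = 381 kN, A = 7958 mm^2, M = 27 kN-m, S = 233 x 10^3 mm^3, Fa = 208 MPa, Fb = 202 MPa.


f_a = P / A = 381000.0 / 7958 = 47.8764 MPa
f_b = M / S = 27000000.0 / 233000.0 = 115.8798 MPa
Ratio = f_a / Fa + f_b / Fb
= 47.8764 / 208 + 115.8798 / 202
= 0.8038 (dimensionless)

0.8038 (dimensionless)


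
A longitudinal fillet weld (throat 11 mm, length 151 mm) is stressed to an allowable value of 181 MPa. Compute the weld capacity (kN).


Strength = throat * length * allowable stress
= 11 * 151 * 181 N
= 300641 N
= 300.64 kN

300.64 kN


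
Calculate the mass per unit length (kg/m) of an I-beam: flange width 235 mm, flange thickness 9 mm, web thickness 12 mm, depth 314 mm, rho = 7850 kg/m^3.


A_flanges = 2 * 235 * 9 = 4230 mm^2
A_web = (314 - 2 * 9) * 12 = 3552 mm^2
A_total = 4230 + 3552 = 7782 mm^2 = 0.007782 m^2
Weight = rho * A = 7850 * 0.007782 = 61.0887 kg/m

61.0887 kg/m


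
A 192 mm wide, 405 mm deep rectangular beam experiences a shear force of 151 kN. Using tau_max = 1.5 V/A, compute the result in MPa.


A = b * h = 192 * 405 = 77760 mm^2
V = 151 kN = 151000.0 N
tau_max = 1.5 * V / A = 1.5 * 151000.0 / 77760
= 2.9128 MPa

2.9128 MPa


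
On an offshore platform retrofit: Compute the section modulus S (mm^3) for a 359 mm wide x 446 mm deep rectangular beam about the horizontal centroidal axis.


S = b * h^2 / 6
= 359 * 446^2 / 6
= 359 * 198916 / 6
= 11901807.33 mm^3

11901807.33 mm^3


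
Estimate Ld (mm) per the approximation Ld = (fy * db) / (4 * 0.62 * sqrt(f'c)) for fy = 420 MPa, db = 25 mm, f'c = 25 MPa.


Ld = (fy * db) / (4 * 0.62 * sqrt(f'c))
= (420 * 25) / (4 * 0.62 * sqrt(25))
= 10500 / 12.4
= 846.77 mm

846.77 mm


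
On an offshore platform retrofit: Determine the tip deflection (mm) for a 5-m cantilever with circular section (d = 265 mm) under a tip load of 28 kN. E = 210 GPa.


I = pi * d^4 / 64 = pi * 265^4 / 64 = 242076925.22 mm^4
L = 5000.0 mm, P = 28000.0 N, E = 210000.0 MPa
delta = P * L^3 / (3 * E * I)
= 28000.0 * 5000.0^3 / (3 * 210000.0 * 242076925.22)
= 22.9495 mm

22.9495 mm


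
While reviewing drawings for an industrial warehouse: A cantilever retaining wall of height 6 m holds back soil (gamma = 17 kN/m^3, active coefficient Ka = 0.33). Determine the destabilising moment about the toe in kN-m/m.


Pa = 0.5 * Ka * gamma * H^2
= 0.5 * 0.33 * 17 * 6^2
= 100.98 kN/m
Arm = H / 3 = 6 / 3 = 2.0 m
Mo = Pa * arm = Pa * H / 3 = 100.98 * 6 / 3 = 201.96 kN-m/m

201.96 kN-m/m


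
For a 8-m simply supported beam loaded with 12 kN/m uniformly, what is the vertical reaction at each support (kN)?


Total load = w * L = 12 * 8 = 96 kN
By symmetry, each reaction R = total / 2 = 96 / 2 = 48.0 kN

48.0 kN


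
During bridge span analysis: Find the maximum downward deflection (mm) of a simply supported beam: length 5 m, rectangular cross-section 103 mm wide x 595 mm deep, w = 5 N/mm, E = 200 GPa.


I = 103 * 595^3 / 12 = 1808035177.08 mm^4
L = 5000.0 mm, w = 5 N/mm, E = 200000.0 MPa
delta = 5 * w * L^4 / (384 * E * I)
= 5 * 5 * 5000.0^4 / (384 * 200000.0 * 1808035177.08)
= 0.1125 mm

0.1125 mm


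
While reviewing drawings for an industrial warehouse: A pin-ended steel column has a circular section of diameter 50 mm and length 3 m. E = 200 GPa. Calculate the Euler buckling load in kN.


I = pi * d^4 / 64 = 306796.16 mm^4
L = 3000.0 mm
P_cr = pi^2 * E * I / L^2
= 9.8696 * 200000.0 * 306796.16 / 3000.0^2
= 67287.93 N = 67.2879 kN

67.2879 kN


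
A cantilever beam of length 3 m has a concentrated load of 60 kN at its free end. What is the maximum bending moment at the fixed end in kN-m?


For a cantilever with a point load at the free end:
M_max = P * L = 60 * 3 = 180 kN-m

180 kN-m


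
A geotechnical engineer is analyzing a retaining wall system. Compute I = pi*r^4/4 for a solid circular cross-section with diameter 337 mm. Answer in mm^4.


r = d / 2 = 337 / 2 = 168.5 mm
I = pi * r^4 / 4 = pi * 168.5^4 / 4
= 633125057.57 mm^4

633125057.57 mm^4


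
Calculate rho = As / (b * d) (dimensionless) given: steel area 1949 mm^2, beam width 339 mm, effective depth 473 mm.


rho = As / (b * d)
= 1949 / (339 * 473)
= 1949 / 160347
= 0.012155 (dimensionless)

0.012155 (dimensionless)


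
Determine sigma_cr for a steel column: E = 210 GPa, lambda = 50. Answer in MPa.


sigma_cr = pi^2 * E / lambda^2
= 9.8696 * 210000.0 / 50^2
= 9.8696 * 210000.0 / 2500
= 829.0468 MPa

829.0468 MPa


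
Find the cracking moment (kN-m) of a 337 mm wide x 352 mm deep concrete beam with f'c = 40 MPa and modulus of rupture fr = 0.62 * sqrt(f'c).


fr = 0.62 * sqrt(40) = 0.62 * 6.3246 = 3.9212 MPa
I = 337 * 352^3 / 12 = 1224832341.33 mm^4
y_t = 176.0 mm
M_cr = fr * I / y_t = 3.9212 * 1224832341.33 / 176.0 N-mm
= 27.2889 kN-m

27.2889 kN-m


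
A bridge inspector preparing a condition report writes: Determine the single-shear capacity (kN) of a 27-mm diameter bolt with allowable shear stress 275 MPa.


A = pi * d^2 / 4 = pi * 27^2 / 4 = 572.5553 mm^2
V = f_v * A / 1000 = 275 * 572.5553 / 1000
= 157.4527 kN

157.4527 kN


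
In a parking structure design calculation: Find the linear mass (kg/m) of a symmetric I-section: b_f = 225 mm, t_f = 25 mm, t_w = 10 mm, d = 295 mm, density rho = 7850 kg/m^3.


A_flanges = 2 * 225 * 25 = 11250 mm^2
A_web = (295 - 2 * 25) * 10 = 2450 mm^2
A_total = 11250 + 2450 = 13700 mm^2 = 0.013700 m^2
Weight = rho * A = 7850 * 0.013700 = 107.545 kg/m

107.545 kg/m


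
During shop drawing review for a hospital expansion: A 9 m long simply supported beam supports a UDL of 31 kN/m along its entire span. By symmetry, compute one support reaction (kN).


Total load = w * L = 31 * 9 = 279 kN
By symmetry, each reaction R = total / 2 = 279 / 2 = 139.5 kN

139.5 kN


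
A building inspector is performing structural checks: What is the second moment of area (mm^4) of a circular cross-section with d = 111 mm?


r = d / 2 = 111 / 2 = 55.5 mm
I = pi * r^4 / 4 = pi * 55.5^4 / 4
= 7451810.7 mm^4

7451810.7 mm^4


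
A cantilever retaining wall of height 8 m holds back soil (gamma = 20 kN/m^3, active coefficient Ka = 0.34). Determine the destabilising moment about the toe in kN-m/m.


Pa = 0.5 * Ka * gamma * H^2
= 0.5 * 0.34 * 20 * 8^2
= 217.6 kN/m
Arm = H / 3 = 8 / 3 = 2.6667 m
Mo = Pa * arm = Pa * H / 3 = 217.6 * 8 / 3 = 580.2667 kN-m/m

580.2667 kN-m/m


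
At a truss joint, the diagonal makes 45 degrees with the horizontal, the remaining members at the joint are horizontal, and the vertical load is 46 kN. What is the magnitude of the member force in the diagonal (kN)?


At the joint, only the diagonal has a vertical component, so vertical equilibrium gives:
F * sin(45) = 46
F = 46 / sin(45)
= 46 / 0.707107
= 65.05 kN

65.05 kN


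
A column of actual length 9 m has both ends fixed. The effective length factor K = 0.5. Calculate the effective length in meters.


L_eff = K * L
= 0.5 * 9
= 4.5 m

4.5 m


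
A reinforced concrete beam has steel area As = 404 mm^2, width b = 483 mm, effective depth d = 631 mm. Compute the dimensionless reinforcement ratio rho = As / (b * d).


rho = As / (b * d)
= 404 / (483 * 631)
= 404 / 304773
= 0.001326 (dimensionless)

0.001326 (dimensionless)


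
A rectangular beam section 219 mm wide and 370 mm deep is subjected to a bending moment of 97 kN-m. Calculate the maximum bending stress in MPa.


I = b * h^3 / 12 = 219 * 370^3 / 12 = 924417250.0 mm^4
y = h / 2 = 370 / 2 = 185.0 mm
M = 97 kN-m = 97000000.0 N-mm
sigma = M * y / I = 97000000.0 * 185.0 / 924417250.0
= 19.41 MPa

19.41 MPa


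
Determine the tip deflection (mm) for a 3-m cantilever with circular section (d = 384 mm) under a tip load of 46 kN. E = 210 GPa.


I = pi * d^4 / 64 = pi * 384^4 / 64 = 1067320365.3 mm^4
L = 3000.0 mm, P = 46000.0 N, E = 210000.0 MPa
delta = P * L^3 / (3 * E * I)
= 46000.0 * 3000.0^3 / (3 * 210000.0 * 1067320365.3)
= 1.8471 mm

1.8471 mm


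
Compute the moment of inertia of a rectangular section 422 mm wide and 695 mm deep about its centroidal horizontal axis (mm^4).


I = b * h^3 / 12
= 422 * 695^3 / 12
= 422 * 335702375 / 12
= 11805533520.83 mm^4

11805533520.83 mm^4


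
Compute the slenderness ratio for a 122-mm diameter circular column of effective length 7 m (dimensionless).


Radius of gyration r = d / 4 = 122 / 4 = 30.5 mm
L_eff = 7000.0 mm
Slenderness ratio = L / r = 7000.0 / 30.5 = 229.51 (dimensionless)

229.51 (dimensionless)


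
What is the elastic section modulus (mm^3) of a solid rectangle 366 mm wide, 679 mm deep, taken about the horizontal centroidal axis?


S = b * h^2 / 6
= 366 * 679^2 / 6
= 366 * 461041 / 6
= 28123501.0 mm^3

28123501.0 mm^3


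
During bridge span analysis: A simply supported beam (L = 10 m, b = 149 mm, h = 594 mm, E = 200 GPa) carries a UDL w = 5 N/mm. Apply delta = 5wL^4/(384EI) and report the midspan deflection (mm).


I = 149 * 594^3 / 12 = 2602341918.0 mm^4
L = 10000.0 mm, w = 5 N/mm, E = 200000.0 MPa
delta = 5 * w * L^4 / (384 * E * I)
= 5 * 5 * 10000.0^4 / (384 * 200000.0 * 2602341918.0)
= 1.2509 mm

1.2509 mm


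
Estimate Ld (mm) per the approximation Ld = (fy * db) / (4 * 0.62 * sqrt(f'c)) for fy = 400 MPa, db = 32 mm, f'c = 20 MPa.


Ld = (fy * db) / (4 * 0.62 * sqrt(f'c))
= (400 * 32) / (4 * 0.62 * sqrt(20))
= 12800 / 11.0909
= 1154.1 mm

1154.1 mm


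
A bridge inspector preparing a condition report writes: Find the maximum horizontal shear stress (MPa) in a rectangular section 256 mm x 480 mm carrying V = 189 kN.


A = b * h = 256 * 480 = 122880 mm^2
V = 189 kN = 189000.0 N
tau_max = 1.5 * V / A = 1.5 * 189000.0 / 122880
= 2.3071 MPa

2.3071 MPa


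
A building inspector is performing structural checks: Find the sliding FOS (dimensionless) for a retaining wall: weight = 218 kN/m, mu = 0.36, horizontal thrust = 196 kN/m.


Resisting force = mu * W = 0.36 * 218 = 78.48 kN/m
FOS = Resisting / Driving = 78.48 / 196
= 0.4004 (dimensionless)

0.4004 (dimensionless)


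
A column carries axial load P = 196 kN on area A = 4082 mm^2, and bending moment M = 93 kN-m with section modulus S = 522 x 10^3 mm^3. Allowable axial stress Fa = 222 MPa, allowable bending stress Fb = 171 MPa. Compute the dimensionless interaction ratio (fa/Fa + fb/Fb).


f_a = P / A = 196000.0 / 4082 = 48.0157 MPa
f_b = M / S = 93000000.0 / 522000.0 = 178.1609 MPa
Ratio = f_a / Fa + f_b / Fb
= 48.0157 / 222 + 178.1609 / 171
= 1.2582 (dimensionless)

1.2582 (dimensionless)


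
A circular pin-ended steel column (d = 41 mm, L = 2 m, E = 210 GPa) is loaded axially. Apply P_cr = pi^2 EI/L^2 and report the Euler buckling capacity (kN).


I = pi * d^4 / 64 = 138709.22 mm^4
L = 2000.0 mm
P_cr = pi^2 * E * I / L^2
= 9.8696 * 210000.0 * 138709.22 / 2000.0^2
= 71872.77 N = 71.8728 kN

71.8728 kN


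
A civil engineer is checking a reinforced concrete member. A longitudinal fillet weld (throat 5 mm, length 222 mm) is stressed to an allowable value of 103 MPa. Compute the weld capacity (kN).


Strength = throat * length * allowable stress
= 5 * 222 * 103 N
= 114330 N
= 114.33 kN

114.33 kN


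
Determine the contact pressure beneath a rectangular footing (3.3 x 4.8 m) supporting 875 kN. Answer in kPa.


A = 3.3 * 4.8 = 15.84 m^2
q = P / A = 875 / 15.84
= 55.2399 kPa

55.2399 kPa


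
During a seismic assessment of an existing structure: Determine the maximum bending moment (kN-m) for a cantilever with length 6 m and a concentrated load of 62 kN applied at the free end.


For a cantilever with a point load at the free end:
M_max = P * L = 62 * 6 = 372 kN-m

372 kN-m


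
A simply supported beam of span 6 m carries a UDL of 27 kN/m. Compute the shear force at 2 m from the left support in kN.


R_A = w * L / 2 = 27 * 6 / 2 = 81.0 kN
V(x) = R_A - w * x = 81.0 - 27 * 2
= 27.0 kN

27.0 kN


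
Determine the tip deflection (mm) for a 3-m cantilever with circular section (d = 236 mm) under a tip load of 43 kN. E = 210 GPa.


I = pi * d^4 / 64 = pi * 236^4 / 64 = 152271249.19 mm^4
L = 3000.0 mm, P = 43000.0 N, E = 210000.0 MPa
delta = P * L^3 / (3 * E * I)
= 43000.0 * 3000.0^3 / (3 * 210000.0 * 152271249.19)
= 12.1025 mm

12.1025 mm


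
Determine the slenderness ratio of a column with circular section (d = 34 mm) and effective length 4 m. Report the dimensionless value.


Radius of gyration r = d / 4 = 34 / 4 = 8.5 mm
L_eff = 4000.0 mm
Slenderness ratio = L / r = 4000.0 / 8.5 = 470.59 (dimensionless)

470.59 (dimensionless)


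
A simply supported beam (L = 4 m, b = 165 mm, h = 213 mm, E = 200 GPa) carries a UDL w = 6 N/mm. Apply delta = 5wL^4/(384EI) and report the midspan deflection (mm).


I = 165 * 213^3 / 12 = 132874458.75 mm^4
L = 4000.0 mm, w = 6 N/mm, E = 200000.0 MPa
delta = 5 * w * L^4 / (384 * E * I)
= 5 * 6 * 4000.0^4 / (384 * 200000.0 * 132874458.75)
= 0.7526 mm

0.7526 mm


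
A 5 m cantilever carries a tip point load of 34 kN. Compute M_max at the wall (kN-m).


For a cantilever with a point load at the free end:
M_max = P * L = 34 * 5 = 170 kN-m

170 kN-m


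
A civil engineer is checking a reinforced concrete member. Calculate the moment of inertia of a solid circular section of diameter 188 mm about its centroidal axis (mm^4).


r = d / 2 = 188 / 2 = 94.0 mm
I = pi * r^4 / 4 = pi * 94.0^4 / 4
= 61319879.93 mm^4

61319879.93 mm^4


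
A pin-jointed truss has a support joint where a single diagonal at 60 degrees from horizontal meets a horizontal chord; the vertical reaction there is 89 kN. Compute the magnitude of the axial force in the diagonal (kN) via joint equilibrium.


At the joint, only the diagonal has a vertical component, so vertical equilibrium gives:
F * sin(60) = 89
F = 89 / sin(60)
= 89 / 0.866025
= 102.77 kN

102.77 kN


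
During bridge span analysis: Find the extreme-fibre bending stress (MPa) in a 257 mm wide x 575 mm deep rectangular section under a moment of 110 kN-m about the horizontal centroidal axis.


I = b * h^3 / 12 = 257 * 575^3 / 12 = 4071509114.58 mm^4
y = h / 2 = 575 / 2 = 287.5 mm
M = 110 kN-m = 110000000.0 N-mm
sigma = M * y / I = 110000000.0 * 287.5 / 4071509114.58
= 7.77 MPa

7.77 MPa


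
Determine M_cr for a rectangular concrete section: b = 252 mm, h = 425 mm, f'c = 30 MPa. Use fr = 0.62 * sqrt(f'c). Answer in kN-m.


fr = 0.62 * sqrt(30) = 0.62 * 5.4772 = 3.3959 MPa
I = 252 * 425^3 / 12 = 1612078125.0 mm^4
y_t = 212.5 mm
M_cr = fr * I / y_t = 3.3959 * 1612078125.0 / 212.5 N-mm
= 25.762 kN-m

25.762 kN-m


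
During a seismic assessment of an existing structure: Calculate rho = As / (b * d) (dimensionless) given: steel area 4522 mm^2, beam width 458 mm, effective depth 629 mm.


rho = As / (b * d)
= 4522 / (458 * 629)
= 4522 / 288082
= 0.015697 (dimensionless)

0.015697 (dimensionless)


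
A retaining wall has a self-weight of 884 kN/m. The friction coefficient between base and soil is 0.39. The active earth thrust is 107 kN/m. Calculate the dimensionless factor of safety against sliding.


Resisting force = mu * W = 0.39 * 884 = 344.76 kN/m
FOS = Resisting / Driving = 344.76 / 107
= 3.2221 (dimensionless)

3.2221 (dimensionless)


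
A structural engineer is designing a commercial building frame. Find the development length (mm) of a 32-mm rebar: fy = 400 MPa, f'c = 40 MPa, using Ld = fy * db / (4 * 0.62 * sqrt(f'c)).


Ld = (fy * db) / (4 * 0.62 * sqrt(f'c))
= (400 * 32) / (4 * 0.62 * sqrt(40))
= 12800 / 15.6849
= 816.07 mm

816.07 mm


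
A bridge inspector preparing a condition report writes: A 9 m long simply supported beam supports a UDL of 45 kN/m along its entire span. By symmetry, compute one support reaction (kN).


Total load = w * L = 45 * 9 = 405 kN
By symmetry, each reaction R = total / 2 = 405 / 2 = 202.5 kN

202.5 kN


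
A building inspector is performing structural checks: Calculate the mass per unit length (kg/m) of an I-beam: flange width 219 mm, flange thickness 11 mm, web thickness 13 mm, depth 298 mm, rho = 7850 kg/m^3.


A_flanges = 2 * 219 * 11 = 4818 mm^2
A_web = (298 - 2 * 11) * 13 = 3588 mm^2
A_total = 4818 + 3588 = 8406 mm^2 = 0.008406 m^2
Weight = rho * A = 7850 * 0.008406 = 65.9871 kg/m

65.9871 kg/m


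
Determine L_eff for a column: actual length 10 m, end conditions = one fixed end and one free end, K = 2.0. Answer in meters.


L_eff = K * L
= 2.0 * 10
= 20.0 m

20.0 m


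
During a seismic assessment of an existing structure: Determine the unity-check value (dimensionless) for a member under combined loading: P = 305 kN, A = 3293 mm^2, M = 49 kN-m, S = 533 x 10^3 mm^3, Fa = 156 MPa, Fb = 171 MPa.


f_a = P / A = 305000.0 / 3293 = 92.6207 MPa
f_b = M / S = 49000000.0 / 533000.0 = 91.9325 MPa
Ratio = f_a / Fa + f_b / Fb
= 92.6207 / 156 + 91.9325 / 171
= 1.1313 (dimensionless)

1.1313 (dimensionless)


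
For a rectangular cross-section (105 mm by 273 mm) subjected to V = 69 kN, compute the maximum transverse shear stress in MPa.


A = b * h = 105 * 273 = 28665 mm^2
V = 69 kN = 69000.0 N
tau_max = 1.5 * V / A = 1.5 * 69000.0 / 28665
= 3.6107 MPa

3.6107 MPa


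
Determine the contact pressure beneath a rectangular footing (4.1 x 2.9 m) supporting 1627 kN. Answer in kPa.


A = 4.1 * 2.9 = 11.89 m^2
q = P / A = 1627 / 11.89
= 136.8377 kPa

136.8377 kPa


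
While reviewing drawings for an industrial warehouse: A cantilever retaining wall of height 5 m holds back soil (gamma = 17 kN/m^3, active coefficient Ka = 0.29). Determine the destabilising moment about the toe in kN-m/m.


Pa = 0.5 * Ka * gamma * H^2
= 0.5 * 0.29 * 17 * 5^2
= 61.625 kN/m
Arm = H / 3 = 5 / 3 = 1.6667 m
Mo = Pa * arm = Pa * H / 3 = 61.625 * 5 / 3 = 102.7083 kN-m/m

102.7083 kN-m/m


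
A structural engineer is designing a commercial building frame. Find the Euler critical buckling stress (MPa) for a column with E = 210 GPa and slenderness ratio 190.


sigma_cr = pi^2 * E / lambda^2
= 9.8696 * 210000.0 / 190^2
= 9.8696 * 210000.0 / 36100
= 57.4132 MPa

57.4132 MPa


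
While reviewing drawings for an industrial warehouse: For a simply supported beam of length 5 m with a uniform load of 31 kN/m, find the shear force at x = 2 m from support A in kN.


R_A = w * L / 2 = 31 * 5 / 2 = 77.5 kN
V(x) = R_A - w * x = 77.5 - 31 * 2
= 15.5 kN

15.5 kN


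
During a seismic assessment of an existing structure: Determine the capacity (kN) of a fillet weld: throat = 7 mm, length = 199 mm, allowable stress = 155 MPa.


Strength = throat * length * allowable stress
= 7 * 199 * 155 N
= 215915 N
= 215.91 kN

215.91 kN


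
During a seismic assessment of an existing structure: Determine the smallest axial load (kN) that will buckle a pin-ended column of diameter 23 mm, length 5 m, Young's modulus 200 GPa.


I = pi * d^4 / 64 = 13736.66 mm^4
L = 5000.0 mm
P_cr = pi^2 * E * I / L^2
= 9.8696 * 200000.0 * 13736.66 / 5000.0^2
= 1084.6 N = 1.0846 kN

1.0846 kN


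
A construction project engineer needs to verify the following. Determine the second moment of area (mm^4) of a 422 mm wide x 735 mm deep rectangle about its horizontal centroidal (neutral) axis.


I = b * h^3 / 12
= 422 * 735^3 / 12
= 422 * 397065375 / 12
= 13963465687.5 mm^4

13963465687.5 mm^4


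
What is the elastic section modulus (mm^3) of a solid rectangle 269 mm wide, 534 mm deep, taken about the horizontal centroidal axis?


S = b * h^2 / 6
= 269 * 534^2 / 6
= 269 * 285156 / 6
= 12784494.0 mm^3

12784494.0 mm^3


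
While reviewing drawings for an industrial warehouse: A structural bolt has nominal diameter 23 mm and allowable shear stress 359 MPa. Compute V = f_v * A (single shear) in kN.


A = pi * d^2 / 4 = pi * 23^2 / 4 = 415.4756 mm^2
V = f_v * A / 1000 = 359 * 415.4756 / 1000
= 149.1558 kN

149.1558 kN


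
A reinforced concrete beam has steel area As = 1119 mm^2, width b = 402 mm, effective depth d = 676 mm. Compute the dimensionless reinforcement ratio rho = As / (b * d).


rho = As / (b * d)
= 1119 / (402 * 676)
= 1119 / 271752
= 0.004118 (dimensionless)

0.004118 (dimensionless)


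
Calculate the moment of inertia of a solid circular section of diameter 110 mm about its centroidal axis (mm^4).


r = d / 2 = 110 / 2 = 55.0 mm
I = pi * r^4 / 4 = pi * 55.0^4 / 4
= 7186884.07 mm^4

7186884.07 mm^4


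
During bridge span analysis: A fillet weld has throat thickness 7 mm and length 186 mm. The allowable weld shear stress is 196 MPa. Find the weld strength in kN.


Strength = throat * length * allowable stress
= 7 * 186 * 196 N
= 255192 N
= 255.19 kN

255.19 kN


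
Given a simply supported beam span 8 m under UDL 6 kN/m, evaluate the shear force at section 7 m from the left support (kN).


R_A = w * L / 2 = 6 * 8 / 2 = 24.0 kN
V(x) = R_A - w * x = 24.0 - 6 * 7
= -18.0 kN

-18.0 kN


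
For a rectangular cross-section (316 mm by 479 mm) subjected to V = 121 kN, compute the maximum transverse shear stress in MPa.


A = b * h = 316 * 479 = 151364 mm^2
V = 121 kN = 121000.0 N
tau_max = 1.5 * V / A = 1.5 * 121000.0 / 151364
= 1.1991 MPa

1.1991 MPa


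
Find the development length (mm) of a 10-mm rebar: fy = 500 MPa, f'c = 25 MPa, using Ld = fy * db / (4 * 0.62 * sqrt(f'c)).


Ld = (fy * db) / (4 * 0.62 * sqrt(f'c))
= (500 * 10) / (4 * 0.62 * sqrt(25))
= 5000 / 12.4
= 403.23 mm

403.23 mm


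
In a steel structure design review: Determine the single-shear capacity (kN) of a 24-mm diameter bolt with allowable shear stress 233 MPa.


A = pi * d^2 / 4 = pi * 24^2 / 4 = 452.3893 mm^2
V = f_v * A / 1000 = 233 * 452.3893 / 1000
= 105.4067 kN

105.4067 kN


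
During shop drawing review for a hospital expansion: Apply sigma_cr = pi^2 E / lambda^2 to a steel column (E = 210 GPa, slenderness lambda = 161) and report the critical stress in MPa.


sigma_cr = pi^2 * E / lambda^2
= 9.8696 * 210000.0 / 161^2
= 9.8696 * 210000.0 / 25921
= 79.959 MPa

79.959 MPa


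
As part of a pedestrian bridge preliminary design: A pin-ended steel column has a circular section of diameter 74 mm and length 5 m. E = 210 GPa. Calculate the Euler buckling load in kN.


I = pi * d^4 / 64 = 1471962.61 mm^4
L = 5000.0 mm
P_cr = pi^2 * E * I / L^2
= 9.8696 * 210000.0 * 1471962.61 / 5000.0^2
= 122032.58 N = 122.0326 kN

122.0326 kN


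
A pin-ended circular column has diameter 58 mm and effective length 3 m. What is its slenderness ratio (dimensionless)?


Radius of gyration r = d / 4 = 58 / 4 = 14.5 mm
L_eff = 3000.0 mm
Slenderness ratio = L / r = 3000.0 / 14.5 = 206.9 (dimensionless)

206.9 (dimensionless)


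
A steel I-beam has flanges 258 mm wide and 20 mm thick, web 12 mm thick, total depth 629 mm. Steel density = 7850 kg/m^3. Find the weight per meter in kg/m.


A_flanges = 2 * 258 * 20 = 10320 mm^2
A_web = (629 - 2 * 20) * 12 = 7068 mm^2
A_total = 10320 + 7068 = 17388 mm^2 = 0.017388 m^2
Weight = rho * A = 7850 * 0.017388 = 136.4958 kg/m

136.4958 kg/m


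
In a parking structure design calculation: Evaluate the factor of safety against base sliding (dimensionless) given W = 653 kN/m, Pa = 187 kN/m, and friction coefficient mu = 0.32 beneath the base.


Resisting force = mu * W = 0.32 * 653 = 208.96 kN/m
FOS = Resisting / Driving = 208.96 / 187
= 1.1174 (dimensionless)

1.1174 (dimensionless)
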